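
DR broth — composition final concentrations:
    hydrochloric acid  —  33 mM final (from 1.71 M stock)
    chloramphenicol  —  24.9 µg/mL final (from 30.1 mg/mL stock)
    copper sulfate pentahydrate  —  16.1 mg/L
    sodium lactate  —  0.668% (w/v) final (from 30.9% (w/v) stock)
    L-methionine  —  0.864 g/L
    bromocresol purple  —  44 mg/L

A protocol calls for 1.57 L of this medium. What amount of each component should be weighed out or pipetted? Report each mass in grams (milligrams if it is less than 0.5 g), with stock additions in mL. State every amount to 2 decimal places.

Scale factor relative to 1 L: 1.57.
hydrochloric acid: dilute stock: 33 mM × 1570 mL ÷ 1710 mM = 30.30 mL
chloramphenicol: C1V1 = C2V2 → 24.9 µg/mL × 1570 mL ÷ 30100 µg/mL = 1.30 mL
copper sulfate pentahydrate: 16.1 mg/L × 1.57 L = 25.28 mg
sodium lactate: C1V1 = C2V2 → 0.668% ÷ 30.9% × 1570 mL = 33.94 mL
L-methionine: 0.864 g/L × 1.57 L = 1.36 g
bromocresol purple: 44 mg/L × 1.57 L = 69.08 mg

hydrochloric acid 30.30 mL; chloramphenicol 1.30 mL; copper sulfate pentahydrate 25.28 mg; sodium lactate 33.94 mL; L-methionine 1.36 g; bromocresol purple 69.08 mg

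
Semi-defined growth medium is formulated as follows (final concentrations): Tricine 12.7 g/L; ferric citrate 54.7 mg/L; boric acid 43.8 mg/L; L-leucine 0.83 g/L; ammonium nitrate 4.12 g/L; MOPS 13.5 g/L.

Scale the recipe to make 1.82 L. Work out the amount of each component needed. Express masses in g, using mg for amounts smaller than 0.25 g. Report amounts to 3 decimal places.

Working volume: 1.82 L.
Tricine: 12.7 g/L × 1.82 L = 23.114 g
ferric citrate: 54.7 mg/L × 1.82 L = 99.554 mg
boric acid: 43.8 mg/L × 1.82 L = 79.716 mg
L-leucine: 0.83 g/L × 1.82 L = 1.511 g
ammonium nitrate: 4.12 g/L × 1.82 L = 7.498 g
MOPS: 13.5 g/L × 1.82 L = 24.570 g

Tricine 23.114 g; ferric citrate 99.554 mg; boric acid 79.716 mg; L-leucine 1.511 g; ammonium nitrate 7.498 g; MOPS 24.570 g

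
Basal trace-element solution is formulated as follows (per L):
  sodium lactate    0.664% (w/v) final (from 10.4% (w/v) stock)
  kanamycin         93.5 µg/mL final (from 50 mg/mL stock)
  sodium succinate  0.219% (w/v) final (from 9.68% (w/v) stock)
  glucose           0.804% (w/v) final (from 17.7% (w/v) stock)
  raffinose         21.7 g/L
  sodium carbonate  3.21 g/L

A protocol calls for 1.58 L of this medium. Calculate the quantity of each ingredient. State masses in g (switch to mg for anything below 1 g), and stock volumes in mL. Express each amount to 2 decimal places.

Scale factor relative to 1 L: 1.58.
sodium lactate: dilute stock: 0.664% ÷ 10.4% × 1580 mL = 100.88 mL
kanamycin: C1V1 = C2V2 → 93.5 µg/mL × 1580 mL ÷ 50000 µg/mL = 2.95 mL
sodium succinate: dilute stock: 0.219% ÷ 9.68% × 1580 mL = 35.75 mL
glucose: V = C2·V2/C1 = 0.804% ÷ 17.7% × 1580 mL = 71.77 mL
raffinose: 21.7 g/L × 1.58 L = 34.29 g
sodium carbonate: 3.21 g/L × 1.58 L = 5.07 g

sodium lactate 100.88 mL; kanamycin 2.95 mL; sodium succinate 35.75 mL; glucose 71.77 mL; raffinose 34.29 g; sodium carbonate 5.07 g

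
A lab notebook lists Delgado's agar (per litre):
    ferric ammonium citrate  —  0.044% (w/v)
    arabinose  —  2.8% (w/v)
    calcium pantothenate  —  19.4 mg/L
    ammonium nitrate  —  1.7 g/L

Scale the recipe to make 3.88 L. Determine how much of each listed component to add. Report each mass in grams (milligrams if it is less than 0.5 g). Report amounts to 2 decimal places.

Working volume: 3.88 L.
ferric ammonium citrate: 0.044 g per 100 mL × 3880 mL ÷ 100 = 1.71 g
arabinose: 2.8% w/v = 28 g/L → 28 × 3.88 L = 108.64 g
calcium pantothenate: 19.4 mg/L × 3.88 L = 75.27 mg
ammonium nitrate: 1.7 g/L × 3.88 L = 6.60 g

ferric ammonium citrate 1.71 g; arabinose 108.64 g; calcium pantothenate 75.27 mg; ammonium nitrate 6.60 g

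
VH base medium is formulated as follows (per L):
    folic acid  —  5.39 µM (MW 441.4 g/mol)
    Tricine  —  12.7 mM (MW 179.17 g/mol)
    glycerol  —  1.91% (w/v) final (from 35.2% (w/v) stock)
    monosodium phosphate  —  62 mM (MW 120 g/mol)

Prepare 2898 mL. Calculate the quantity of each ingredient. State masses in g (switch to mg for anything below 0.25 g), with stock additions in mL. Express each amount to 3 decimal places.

folic acid 6.895 mg; Tricine 6.594 g; glycerol 157.249 mL; monosodium phosphate 21.561 g

Target volume = 2898 mL = 2.898 L.
folic acid: 5.39 µmol/L × 441.4 g/mol × 2.898 L ÷ 1000 = 6.895 mg
Tricine: 12.7 mmol/L × 179.17 g/mol × 2.898 L ÷ 1000 = 6.594 g
glycerol: dilute stock: 1.91% ÷ 35.2% × 2898 mL = 157.249 mL
monosodium phosphate: 62 mmol/L × 120 g/mol × 2.898 L ÷ 1000 = 21.561 g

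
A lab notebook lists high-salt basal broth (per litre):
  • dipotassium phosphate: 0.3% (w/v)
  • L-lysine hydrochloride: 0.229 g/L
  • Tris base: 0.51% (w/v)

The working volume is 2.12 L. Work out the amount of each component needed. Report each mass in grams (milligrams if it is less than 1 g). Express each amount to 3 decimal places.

dipotassium phosphate 6.360 g; L-lysine hydrochloride 485.480 mg; Tris base 10.812 g

Scale factor relative to 1 L: 2.12.
dipotassium phosphate: 0.3 g per 100 mL × 2120 mL ÷ 100 = 6.360 g
L-lysine hydrochloride: 0.229 g/L × 2.12 L = 0.48548 g = 485.480 mg
Tris base: 0.51 g per 100 mL × 2120 mL ÷ 100 = 10.812 g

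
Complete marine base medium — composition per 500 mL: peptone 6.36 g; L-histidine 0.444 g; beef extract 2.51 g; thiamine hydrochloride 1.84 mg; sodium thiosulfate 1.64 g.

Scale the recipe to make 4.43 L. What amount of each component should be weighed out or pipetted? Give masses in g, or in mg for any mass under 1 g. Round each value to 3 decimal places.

Scale factor = 4430 mL / 500 mL = 8.86.
peptone: 6.36 g × (4430 mL / 500 mL) = 56.350 g
L-histidine: 0.444 g × (4430 mL / 500 mL) = 3.934 g
beef extract: 2.51 g × (4430 mL / 500 mL) = 22.239 g
thiamine hydrochloride: 1.84 mg × (4430 mL / 500 mL) = 16.302 mg
sodium thiosulfate: 1.64 g × (4430 mL / 500 mL) = 14.530 g

peptone 56.350 g; L-histidine 3.934 g; beef extract 22.239 g; thiamine hydrochloride 16.302 mg; sodium thiosulfate 14.530 g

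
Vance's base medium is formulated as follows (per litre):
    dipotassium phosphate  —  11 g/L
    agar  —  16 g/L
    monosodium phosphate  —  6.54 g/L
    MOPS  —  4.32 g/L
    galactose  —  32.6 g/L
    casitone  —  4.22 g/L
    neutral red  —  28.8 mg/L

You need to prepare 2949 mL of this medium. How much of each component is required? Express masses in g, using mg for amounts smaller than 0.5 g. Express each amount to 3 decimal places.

dipotassium phosphate 32.439 g; agar 47.184 g; monosodium phosphate 19.286 g; MOPS 12.740 g; galactose 96.137 g; casitone 12.445 g; neutral red 84.931 mg

Target volume = 2949 mL = 2.949 L.
dipotassium phosphate: 11 g/L × 2.949 L = 32.439 g
agar: 16 g/L × 2.949 L = 47.184 g
monosodium phosphate: 6.54 g/L × 2.949 L = 19.286 g
MOPS: 4.32 g/L × 2.949 L = 12.740 g
galactose: 32.6 g/L × 2.949 L = 96.137 g
casitone: 4.22 g/L × 2.949 L = 12.445 g
neutral red: 28.8 mg/L × 2.949 L = 84.931 mg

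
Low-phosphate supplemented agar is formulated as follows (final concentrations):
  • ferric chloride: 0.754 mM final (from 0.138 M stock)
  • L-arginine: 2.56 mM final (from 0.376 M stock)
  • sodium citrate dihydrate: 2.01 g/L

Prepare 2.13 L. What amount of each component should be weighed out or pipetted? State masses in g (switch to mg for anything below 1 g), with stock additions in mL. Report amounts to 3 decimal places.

Working volume: 2.13 L.
ferric chloride: C1V1 = C2V2 → 0.754 mM × 2130 mL ÷ 138 mM = 11.638 mL
L-arginine: V = C2·V2/C1 = 2.56 mM × 2130 mL ÷ 376 mM = 14.502 mL
sodium citrate dihydrate: 2.01 g/L × 2.13 L = 4.281 g

ferric chloride 11.638 mL; L-arginine 14.502 mL; sodium citrate dihydrate 4.281 g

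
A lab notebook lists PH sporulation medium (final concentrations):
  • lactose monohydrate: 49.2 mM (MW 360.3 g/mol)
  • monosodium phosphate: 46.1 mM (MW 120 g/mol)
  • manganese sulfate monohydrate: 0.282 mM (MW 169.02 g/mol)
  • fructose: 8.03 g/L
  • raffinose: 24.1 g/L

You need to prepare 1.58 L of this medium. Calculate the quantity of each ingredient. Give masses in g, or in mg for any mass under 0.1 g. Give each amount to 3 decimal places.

lactose monohydrate 28.008 g; monosodium phosphate 8.741 g; manganese sulfate monohydrate 75.309 mg; fructose 12.687 g; raffinose 38.078 g

Scale factor relative to 1 L: 1.58.
lactose monohydrate: 49.2 mmol/L × 360.3 g/mol × 1.58 L ÷ 1000 = 28.008 g
monosodium phosphate: 46.1 mmol/L × 120 g/mol × 1.58 L ÷ 1000 = 8.741 g
manganese sulfate monohydrate: 0.282 mmol/L × 169.02 mg/mmol × 1.58 L = 75.309 mg
fructose: 8.03 g/L × 1.58 L = 12.687 g
raffinose: 24.1 g/L × 1.58 L = 38.078 g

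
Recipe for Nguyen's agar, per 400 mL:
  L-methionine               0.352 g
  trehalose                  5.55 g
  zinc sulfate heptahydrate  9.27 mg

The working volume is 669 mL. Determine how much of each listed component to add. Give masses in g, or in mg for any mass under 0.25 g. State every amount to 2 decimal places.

Ratio of target to recipe volume: 669 / 400 = 1.6725.
L-methionine: 0.352 g × (669 mL / 400 mL) = 0.59 g
trehalose: 5.55 g × (669 mL / 400 mL) = 9.28 g
zinc sulfate heptahydrate: 9.27 mg × (669 mL / 400 mL) = 15.50 mg

L-methionine 0.59 g; trehalose 9.28 g; zinc sulfate heptahydrate 15.50 mg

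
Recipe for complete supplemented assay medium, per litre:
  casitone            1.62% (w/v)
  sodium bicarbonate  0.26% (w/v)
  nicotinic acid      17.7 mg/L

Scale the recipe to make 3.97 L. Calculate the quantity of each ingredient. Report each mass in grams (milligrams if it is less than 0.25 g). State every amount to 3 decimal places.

casitone 64.314 g; sodium bicarbonate 10.322 g; nicotinic acid 70.269 mg

Scale factor relative to 1 L: 3.97.
casitone: 1.62% w/v = 16.2 g/L → 16.2 × 3.97 L = 64.314 g
sodium bicarbonate: 0.26% w/v = 2.6 g/L → 2.6 × 3.97 L = 10.322 g
nicotinic acid: 17.7 mg/L × 3.97 L = 70.269 mg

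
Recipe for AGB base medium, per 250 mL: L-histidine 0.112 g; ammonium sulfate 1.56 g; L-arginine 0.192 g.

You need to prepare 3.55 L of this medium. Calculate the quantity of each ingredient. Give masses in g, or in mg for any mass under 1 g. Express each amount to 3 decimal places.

L-histidine 1.590 g; ammonium sulfate 22.152 g; L-arginine 2.726 g

Scale factor = 3550 mL / 250 mL = 14.2.
L-histidine: 0.112 g × (3550 mL / 250 mL) = 1.590 g
ammonium sulfate: 1.56 g × (3550 mL / 250 mL) = 22.152 g
L-arginine: 0.192 g × (3550 mL / 250 mL) = 2.726 g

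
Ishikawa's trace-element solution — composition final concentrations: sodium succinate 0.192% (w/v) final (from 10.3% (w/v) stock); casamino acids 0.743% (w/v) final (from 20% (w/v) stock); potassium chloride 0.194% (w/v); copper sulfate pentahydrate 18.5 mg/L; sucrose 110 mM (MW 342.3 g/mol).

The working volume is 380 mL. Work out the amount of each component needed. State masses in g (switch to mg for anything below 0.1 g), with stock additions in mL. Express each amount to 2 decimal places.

Working volume: 380 mL = 0.38 L.
sodium succinate: dilute stock: 0.192% ÷ 10.3% × 380 mL = 7.08 mL
casamino acids: C1V1 = C2V2 → 0.743% ÷ 20% × 380 mL = 14.12 mL
potassium chloride: 0.194% w/v = 1.94 g/L → 1.94 × 0.38 L = 0.74 g
copper sulfate pentahydrate: 18.5 mg/L × 0.38 L = 7.03 mg
sucrose: 110 mmol/L × 342.3 g/mol × 0.38 L ÷ 1000 = 14.31 g

sodium succinate 7.08 mL; casamino acids 14.12 mL; potassium chloride 0.74 g; copper sulfate pentahydrate 7.03 mg; sucrose 14.31 g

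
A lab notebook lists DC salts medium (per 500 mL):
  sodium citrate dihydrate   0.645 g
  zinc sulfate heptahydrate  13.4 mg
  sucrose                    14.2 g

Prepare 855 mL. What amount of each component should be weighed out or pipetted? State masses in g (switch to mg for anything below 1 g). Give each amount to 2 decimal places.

Ratio of target to recipe volume: 855 / 500 = 1.71.
sodium citrate dihydrate: 0.645 g × (855 mL / 500 mL) = 1.10 g
zinc sulfate heptahydrate: 13.4 mg × (855 mL / 500 mL) = 22.91 mg
sucrose: 14.2 g × (855 mL / 500 mL) = 24.28 g

sodium citrate dihydrate 1.10 g; zinc sulfate heptahydrate 22.91 mg; sucrose 24.28 g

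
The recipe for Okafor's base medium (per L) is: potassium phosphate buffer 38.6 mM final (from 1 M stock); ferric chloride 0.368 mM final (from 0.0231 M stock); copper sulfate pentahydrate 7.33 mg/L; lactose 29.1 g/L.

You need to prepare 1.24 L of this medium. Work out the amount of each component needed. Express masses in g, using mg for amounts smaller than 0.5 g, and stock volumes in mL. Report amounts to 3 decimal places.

potassium phosphate buffer 47.864 mL; ferric chloride 19.754 mL; copper sulfate pentahydrate 9.089 mg; lactose 36.084 g

Working volume: 1.24 L.
potassium phosphate buffer: V = C2·V2/C1 = 38.6 mM × 1240 mL ÷ 1000 mM = 47.864 mL
ferric chloride: V = C2·V2/C1 = 0.368 mM × 1240 mL ÷ 23.1 mM = 19.754 mL
copper sulfate pentahydrate: 7.33 mg/L × 1.24 L = 9.089 mg
lactose: 29.1 g/L × 1.24 L = 36.084 g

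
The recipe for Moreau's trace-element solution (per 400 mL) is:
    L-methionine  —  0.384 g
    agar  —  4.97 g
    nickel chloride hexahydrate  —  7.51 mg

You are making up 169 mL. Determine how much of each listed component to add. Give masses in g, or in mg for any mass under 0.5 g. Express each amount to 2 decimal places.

Ratio of target to recipe volume: 169 / 400 = 0.4225.
L-methionine: 0.384 g × (169 mL / 400 mL) = 0.16224 g = 162.24 mg
agar: 4.97 g × (169 mL / 400 mL) = 2.10 g
nickel chloride hexahydrate: 7.51 mg × (169 mL / 400 mL) = 3.17 mg

L-methionine 162.24 mg; agar 2.10 g; nickel chloride hexahydrate 3.17 mg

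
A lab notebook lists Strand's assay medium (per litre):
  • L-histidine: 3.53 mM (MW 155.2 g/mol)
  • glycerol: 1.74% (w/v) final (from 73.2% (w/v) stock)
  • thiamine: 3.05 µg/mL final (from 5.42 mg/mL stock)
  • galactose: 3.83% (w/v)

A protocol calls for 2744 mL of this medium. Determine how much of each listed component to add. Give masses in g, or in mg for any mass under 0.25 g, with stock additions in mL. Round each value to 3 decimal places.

Target volume = 2744 mL = 2.744 L.
L-histidine: 3.53 mmol/L × 155.2 g/mol × 2.744 L ÷ 1000 = 1.503 g
glycerol: V = C2·V2/C1 = 1.74% ÷ 73.2% × 2744 mL = 65.226 mL
thiamine: C1V1 = C2V2 → 3.05 µg/mL × 2744 mL ÷ 5420 µg/mL = 1.544 mL
galactose: 3.83 g per 100 mL × 2744 mL ÷ 100 = 105.095 g

L-histidine 1.503 g; glycerol 65.226 mL; thiamine 1.544 mL; galactose 105.095 g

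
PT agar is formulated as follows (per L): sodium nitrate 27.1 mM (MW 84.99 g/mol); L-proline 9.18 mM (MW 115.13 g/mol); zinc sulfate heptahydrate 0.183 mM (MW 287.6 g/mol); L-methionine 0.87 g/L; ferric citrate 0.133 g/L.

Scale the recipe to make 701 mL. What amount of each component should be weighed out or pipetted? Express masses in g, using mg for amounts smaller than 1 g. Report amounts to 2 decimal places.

Target volume = 701 mL = 0.701 L.
sodium nitrate: 27.1 mmol/L × 84.99 g/mol × 0.701 L ÷ 1000 = 1.61 g
L-proline: 9.18 mmol/L × 115.13 mg/mmol × 0.701 L = 740.88 mg
zinc sulfate heptahydrate: 0.183 mmol/L × 287.6 mg/mmol × 0.701 L = 36.89 mg
L-methionine: 0.87 g/L × 0.701 L = 0.60987 g = 609.87 mg
ferric citrate: 0.133 g/L × 0.701 L = 0.093233 g = 93.23 mg

sodium nitrate 1.61 g; L-proline 740.88 mg; zinc sulfate heptahydrate 36.89 mg; L-methionine 609.87 mg; ferric citrate 93.23 mg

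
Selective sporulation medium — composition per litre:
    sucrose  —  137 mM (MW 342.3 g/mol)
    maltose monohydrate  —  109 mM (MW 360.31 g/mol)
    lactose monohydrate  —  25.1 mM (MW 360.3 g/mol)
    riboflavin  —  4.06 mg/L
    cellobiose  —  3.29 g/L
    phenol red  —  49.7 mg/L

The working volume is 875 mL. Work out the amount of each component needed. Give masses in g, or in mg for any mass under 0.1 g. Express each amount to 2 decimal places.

Target volume = 875 mL = 0.875 L.
sucrose: 137 mmol/L × 342.3 g/mol × 0.875 L ÷ 1000 = 41.03 g
maltose monohydrate: 109 mmol/L × 360.31 g/mol × 0.875 L ÷ 1000 = 34.36 g
lactose monohydrate: 25.1 mmol/L × 360.3 g/mol × 0.875 L ÷ 1000 = 7.91 g
riboflavin: 4.06 mg/L × 0.875 L = 3.55 mg
cellobiose: 3.29 g/L × 0.875 L = 2.88 g
phenol red: 49.7 mg/L × 0.875 L = 43.49 mg

sucrose 41.03 g; maltose monohydrate 34.36 g; lactose monohydrate 7.91 g; riboflavin 3.55 mg; cellobiose 2.88 g; phenol red 43.49 mg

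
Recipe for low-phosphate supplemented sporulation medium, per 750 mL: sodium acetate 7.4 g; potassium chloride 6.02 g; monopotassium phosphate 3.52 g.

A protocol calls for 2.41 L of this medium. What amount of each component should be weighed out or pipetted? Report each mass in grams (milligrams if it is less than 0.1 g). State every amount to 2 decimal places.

Scale factor = 2410 mL / 750 mL = 3.21333.
sodium acetate: 7.4 g × (2410 mL / 750 mL) = 23.78 g
potassium chloride: 6.02 g × (2410 mL / 750 mL) = 19.34 g
monopotassium phosphate: 3.52 g × (2410 mL / 750 mL) = 11.31 g

sodium acetate 23.78 g; potassium chloride 19.34 g; monopotassium phosphate 11.31 g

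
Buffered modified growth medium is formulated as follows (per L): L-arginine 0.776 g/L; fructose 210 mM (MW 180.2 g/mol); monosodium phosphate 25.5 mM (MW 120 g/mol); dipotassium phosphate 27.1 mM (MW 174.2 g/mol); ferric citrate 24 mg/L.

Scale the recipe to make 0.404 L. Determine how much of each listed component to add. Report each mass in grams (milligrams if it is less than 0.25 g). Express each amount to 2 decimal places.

Working volume: 0.404 L.
L-arginine: 0.776 g/L × 0.404 L = 0.31 g
fructose: 210 mmol/L × 180.2 g/mol × 0.404 L ÷ 1000 = 15.29 g
monosodium phosphate: 25.5 mmol/L × 120 g/mol × 0.404 L ÷ 1000 = 1.24 g
dipotassium phosphate: 27.1 mmol/L × 174.2 g/mol × 0.404 L ÷ 1000 = 1.91 g
ferric citrate: 24 mg/L × 0.404 L = 9.70 mg

L-arginine 0.31 g; fructose 15.29 g; monosodium phosphate 1.24 g; dipotassium phosphate 1.91 g; ferric citrate 9.70 mg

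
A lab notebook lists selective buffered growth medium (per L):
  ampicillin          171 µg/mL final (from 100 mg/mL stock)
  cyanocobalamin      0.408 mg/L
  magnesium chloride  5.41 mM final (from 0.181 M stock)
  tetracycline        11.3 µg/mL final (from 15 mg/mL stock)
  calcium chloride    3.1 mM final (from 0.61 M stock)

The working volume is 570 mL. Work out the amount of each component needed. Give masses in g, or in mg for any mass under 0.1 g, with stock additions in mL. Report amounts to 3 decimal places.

ampicillin 0.975 mL; cyanocobalamin 0.233 mg; magnesium chloride 17.037 mL; tetracycline 0.429 mL; calcium chloride 2.897 mL

Target volume = 570 mL = 0.57 L.
ampicillin: dilute stock: 171 µg/mL × 570 mL ÷ 100000 µg/mL = 0.975 mL
cyanocobalamin: 0.408 mg/L × 0.57 L = 0.233 mg
magnesium chloride: C1V1 = C2V2 → 5.41 mM × 570 mL ÷ 181 mM = 17.037 mL
tetracycline: C1V1 = C2V2 → 11.3 µg/mL × 570 mL ÷ 15000 µg/mL = 0.429 mL
calcium chloride: C1V1 = C2V2 → 3.1 mM × 570 mL ÷ 610 mM = 2.897 mL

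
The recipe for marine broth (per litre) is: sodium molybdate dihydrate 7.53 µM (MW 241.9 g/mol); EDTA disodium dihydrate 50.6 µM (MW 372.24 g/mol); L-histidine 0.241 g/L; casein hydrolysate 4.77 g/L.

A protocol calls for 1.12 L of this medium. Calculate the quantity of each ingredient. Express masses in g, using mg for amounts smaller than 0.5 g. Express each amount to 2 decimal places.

Scale factor relative to 1 L: 1.12.
sodium molybdate dihydrate: 7.53 µmol/L × 241.9 g/mol × 1.12 L ÷ 1000 = 2.04 mg
EDTA disodium dihydrate: 50.6 µmol/L × 372.24 g/mol × 1.12 L ÷ 1000 = 21.10 mg
L-histidine: 0.241 g/L × 1.12 L = 0.26992 g = 269.92 mg
casein hydrolysate: 4.77 g/L × 1.12 L = 5.34 g

sodium molybdate dihydrate 2.04 mg; EDTA disodium dihydrate 21.10 mg; L-histidine 269.92 mg; casein hydrolysate 5.34 g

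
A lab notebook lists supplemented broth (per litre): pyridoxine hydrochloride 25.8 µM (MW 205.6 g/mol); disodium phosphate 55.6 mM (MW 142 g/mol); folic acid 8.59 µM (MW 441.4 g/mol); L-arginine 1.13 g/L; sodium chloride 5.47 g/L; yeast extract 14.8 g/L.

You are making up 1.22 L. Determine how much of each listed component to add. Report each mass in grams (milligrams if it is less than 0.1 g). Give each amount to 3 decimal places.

pyridoxine hydrochloride 6.471 mg; disodium phosphate 9.632 g; folic acid 4.626 mg; L-arginine 1.379 g; sodium chloride 6.673 g; yeast extract 18.056 g

Working volume: 1.22 L.
pyridoxine hydrochloride: 25.8 µmol/L × 205.6 g/mol × 1.22 L ÷ 1000 = 6.471 mg
disodium phosphate: 55.6 mmol/L × 142 g/mol × 1.22 L ÷ 1000 = 9.632 g
folic acid: 8.59 µmol/L × 441.4 g/mol × 1.22 L ÷ 1000 = 4.626 mg
L-arginine: 1.13 g/L × 1.22 L = 1.379 g
sodium chloride: 5.47 g/L × 1.22 L = 6.673 g
yeast extract: 14.8 g/L × 1.22 L = 18.056 g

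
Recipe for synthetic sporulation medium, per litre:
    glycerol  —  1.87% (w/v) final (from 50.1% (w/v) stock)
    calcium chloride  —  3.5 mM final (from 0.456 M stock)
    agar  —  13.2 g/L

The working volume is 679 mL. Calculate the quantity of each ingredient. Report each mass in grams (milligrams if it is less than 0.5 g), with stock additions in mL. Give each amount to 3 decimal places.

Working volume: 679 mL = 0.679 L.
glycerol: dilute stock: 1.87% ÷ 50.1% × 679 mL = 25.344 mL
calcium chloride: dilute stock: 3.5 mM × 679 mL ÷ 456 mM = 5.212 mL
agar: 13.2 g/L × 0.679 L = 8.963 g

glycerol 25.344 mL; calcium chloride 5.212 mL; agar 8.963 g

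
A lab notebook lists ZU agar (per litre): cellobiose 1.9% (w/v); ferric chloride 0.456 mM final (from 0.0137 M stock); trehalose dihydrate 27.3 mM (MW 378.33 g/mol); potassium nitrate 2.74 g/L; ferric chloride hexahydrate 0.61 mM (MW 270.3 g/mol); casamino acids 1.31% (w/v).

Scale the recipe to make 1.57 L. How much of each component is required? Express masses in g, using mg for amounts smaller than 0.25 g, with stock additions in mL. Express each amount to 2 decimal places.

cellobiose 29.83 g; ferric chloride 52.26 mL; trehalose dihydrate 16.22 g; potassium nitrate 4.30 g; ferric chloride hexahydrate 0.26 g; casamino acids 20.57 g

Working volume: 1.57 L.
cellobiose: 1.9% w/v = 19 g/L → 19 × 1.57 L = 29.83 g
ferric chloride: dilute stock: 0.456 mM × 1570 mL ÷ 13.7 mM = 52.26 mL
trehalose dihydrate: 27.3 mmol/L × 378.33 g/mol × 1.57 L ÷ 1000 = 16.22 g
potassium nitrate: 2.74 g/L × 1.57 L = 4.30 g
ferric chloride hexahydrate: 0.61 mmol/L × 270.3 g/mol × 1.57 L ÷ 1000 = 0.26 g
casamino acids: 1.31% w/v = 13.1 g/L → 13.1 × 1.57 L = 20.57 g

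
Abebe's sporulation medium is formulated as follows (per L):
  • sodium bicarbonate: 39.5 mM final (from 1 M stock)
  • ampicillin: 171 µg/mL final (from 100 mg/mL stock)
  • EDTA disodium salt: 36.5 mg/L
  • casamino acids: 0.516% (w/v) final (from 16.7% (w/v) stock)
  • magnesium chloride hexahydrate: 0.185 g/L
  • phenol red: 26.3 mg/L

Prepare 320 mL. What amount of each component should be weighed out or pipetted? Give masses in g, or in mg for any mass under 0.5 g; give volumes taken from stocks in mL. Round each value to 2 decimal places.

sodium bicarbonate 12.64 mL; ampicillin 0.55 mL; EDTA disodium salt 11.68 mg; casamino acids 9.89 mL; magnesium chloride hexahydrate 59.20 mg; phenol red 8.42 mg

Working volume: 320 mL = 0.32 L.
sodium bicarbonate: dilute stock: 39.5 mM × 320 mL ÷ 1000 mM = 12.64 mL
ampicillin: dilute stock: 171 µg/mL × 320 mL ÷ 100000 µg/mL = 0.55 mL
EDTA disodium salt: 36.5 mg/L × 0.32 L = 11.68 mg
casamino acids: V = C2·V2/C1 = 0.516% ÷ 16.7% × 320 mL = 9.89 mL
magnesium chloride hexahydrate: 0.185 g/L × 0.32 L = 0.0592 g = 59.20 mg
phenol red: 26.3 mg/L × 0.32 L = 8.42 mg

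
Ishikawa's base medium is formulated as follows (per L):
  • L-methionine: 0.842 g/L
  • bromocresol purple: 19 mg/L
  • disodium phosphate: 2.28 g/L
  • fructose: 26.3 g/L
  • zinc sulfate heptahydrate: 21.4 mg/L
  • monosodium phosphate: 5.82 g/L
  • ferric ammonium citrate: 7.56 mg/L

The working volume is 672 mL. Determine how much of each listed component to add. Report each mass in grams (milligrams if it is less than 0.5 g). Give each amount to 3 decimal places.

Target volume = 672 mL = 0.672 L.
L-methionine: 0.842 g/L × 0.672 L = 0.566 g
bromocresol purple: 19 mg/L × 0.672 L = 12.768 mg
disodium phosphate: 2.28 g/L × 0.672 L = 1.532 g
fructose: 26.3 g/L × 0.672 L = 17.674 g
zinc sulfate heptahydrate: 21.4 mg/L × 0.672 L = 14.381 mg
monosodium phosphate: 5.82 g/L × 0.672 L = 3.911 g
ferric ammonium citrate: 7.56 mg/L × 0.672 L = 5.080 mg

L-methionine 0.566 g; bromocresol purple 12.768 mg; disodium phosphate 1.532 g; fructose 17.674 g; zinc sulfate heptahydrate 14.381 mg; monosodium phosphate 3.911 g; ferric ammonium citrate 5.080 mg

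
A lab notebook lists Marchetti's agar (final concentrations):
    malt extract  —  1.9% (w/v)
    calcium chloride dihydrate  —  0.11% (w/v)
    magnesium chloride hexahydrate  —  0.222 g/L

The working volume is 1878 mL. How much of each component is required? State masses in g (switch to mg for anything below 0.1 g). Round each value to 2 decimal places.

Target volume = 1878 mL = 1.878 L.
malt extract: 1.9% w/v = 19 g/L → 19 × 1.878 L = 35.68 g
calcium chloride dihydrate: 0.11% w/v = 1.1 g/L → 1.1 × 1.878 L = 2.07 g
magnesium chloride hexahydrate: 0.222 g/L × 1.878 L = 0.42 g

malt extract 35.68 g; calcium chloride dihydrate 2.07 g; magnesium chloride hexahydrate 0.42 g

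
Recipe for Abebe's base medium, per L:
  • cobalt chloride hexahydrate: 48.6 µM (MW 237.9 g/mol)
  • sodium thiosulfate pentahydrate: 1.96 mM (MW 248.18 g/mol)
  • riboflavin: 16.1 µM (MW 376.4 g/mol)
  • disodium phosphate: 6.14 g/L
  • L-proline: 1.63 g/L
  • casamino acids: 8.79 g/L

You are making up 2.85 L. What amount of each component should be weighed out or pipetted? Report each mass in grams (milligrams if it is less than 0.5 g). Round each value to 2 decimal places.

Working volume: 2.85 L.
cobalt chloride hexahydrate: 48.6 µmol/L × 237.9 g/mol × 2.85 L ÷ 1000 = 32.95 mg
sodium thiosulfate pentahydrate: 1.96 mmol/L × 248.18 g/mol × 2.85 L ÷ 1000 = 1.39 g
riboflavin: 16.1 µmol/L × 376.4 g/mol × 2.85 L ÷ 1000 = 17.27 mg
disodium phosphate: 6.14 g/L × 2.85 L = 17.50 g
L-proline: 1.63 g/L × 2.85 L = 4.65 g
casamino acids: 8.79 g/L × 2.85 L = 25.05 g

cobalt chloride hexahydrate 32.95 mg; sodium thiosulfate pentahydrate 1.39 g; riboflavin 17.27 mg; disodium phosphate 17.50 g; L-proline 4.65 g; casamino acids 25.05 g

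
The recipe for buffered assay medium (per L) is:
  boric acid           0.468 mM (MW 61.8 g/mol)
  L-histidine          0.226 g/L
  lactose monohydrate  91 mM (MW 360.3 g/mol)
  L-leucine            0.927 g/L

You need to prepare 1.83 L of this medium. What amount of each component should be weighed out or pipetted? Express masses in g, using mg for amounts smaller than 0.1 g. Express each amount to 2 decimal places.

boric acid 52.93 mg; L-histidine 0.41 g; lactose monohydrate 60.00 g; L-leucine 1.70 g

Working volume: 1.83 L.
boric acid: 0.468 mmol/L × 61.8 mg/mmol × 1.83 L = 52.93 mg
L-histidine: 0.226 g/L × 1.83 L = 0.41 g
lactose monohydrate: 91 mmol/L × 360.3 g/mol × 1.83 L ÷ 1000 = 60.00 g
L-leucine: 0.927 g/L × 1.83 L = 1.70 g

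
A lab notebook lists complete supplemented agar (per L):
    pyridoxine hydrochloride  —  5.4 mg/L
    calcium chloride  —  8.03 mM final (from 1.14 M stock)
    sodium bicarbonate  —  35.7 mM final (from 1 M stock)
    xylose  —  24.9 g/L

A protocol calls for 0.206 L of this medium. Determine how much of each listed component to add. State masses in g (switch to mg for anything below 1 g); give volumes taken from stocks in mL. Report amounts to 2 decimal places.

pyridoxine hydrochloride 1.11 mg; calcium chloride 1.45 mL; sodium bicarbonate 7.35 mL; xylose 5.13 g

Scale factor relative to 1 L: 0.206.
pyridoxine hydrochloride: 5.4 mg/L × 0.206 L = 1.11 mg
calcium chloride: C1V1 = C2V2 → 8.03 mM × 206 mL ÷ 1140 mM = 1.45 mL
sodium bicarbonate: dilute stock: 35.7 mM × 206 mL ÷ 1000 mM = 7.35 mL
xylose: 24.9 g/L × 0.206 L = 5.13 g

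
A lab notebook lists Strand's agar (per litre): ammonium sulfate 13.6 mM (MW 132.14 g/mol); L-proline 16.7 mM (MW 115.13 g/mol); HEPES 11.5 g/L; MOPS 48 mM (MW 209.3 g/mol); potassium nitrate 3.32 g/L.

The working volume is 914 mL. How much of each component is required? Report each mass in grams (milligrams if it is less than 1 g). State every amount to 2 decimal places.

Working volume: 914 mL = 0.914 L.
ammonium sulfate: 13.6 mmol/L × 132.14 g/mol × 0.914 L ÷ 1000 = 1.64 g
L-proline: 16.7 mmol/L × 115.13 g/mol × 0.914 L ÷ 1000 = 1.76 g
HEPES: 11.5 g/L × 0.914 L = 10.51 g
MOPS: 48 mmol/L × 209.3 g/mol × 0.914 L ÷ 1000 = 9.18 g
potassium nitrate: 3.32 g/L × 0.914 L = 3.03 g

ammonium sulfate 1.64 g; L-proline 1.76 g; HEPES 10.51 g; MOPS 9.18 g; potassium nitrate 3.03 g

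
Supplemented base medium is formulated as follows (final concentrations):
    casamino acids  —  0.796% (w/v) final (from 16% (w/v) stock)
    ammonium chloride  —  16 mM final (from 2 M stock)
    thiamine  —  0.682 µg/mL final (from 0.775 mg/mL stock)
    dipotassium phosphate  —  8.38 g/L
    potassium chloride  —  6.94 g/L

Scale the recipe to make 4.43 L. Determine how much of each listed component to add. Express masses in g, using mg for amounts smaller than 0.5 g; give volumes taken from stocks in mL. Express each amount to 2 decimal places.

Scale factor relative to 1 L: 4.43.
casamino acids: dilute stock: 0.796% ÷ 16% × 4430 mL = 220.39 mL
ammonium chloride: C1V1 = C2V2 → 16 mM × 4430 mL ÷ 2000 mM = 35.44 mL
thiamine: C1V1 = C2V2 → 0.682 µg/mL × 4430 mL ÷ 775 µg/mL = 3.90 mL
dipotassium phosphate: 8.38 g/L × 4.43 L = 37.12 g
potassium chloride: 6.94 g/L × 4.43 L = 30.74 g

casamino acids 220.39 mL; ammonium chloride 35.44 mL; thiamine 3.90 mL; dipotassium phosphate 37.12 g; potassium chloride 30.74 g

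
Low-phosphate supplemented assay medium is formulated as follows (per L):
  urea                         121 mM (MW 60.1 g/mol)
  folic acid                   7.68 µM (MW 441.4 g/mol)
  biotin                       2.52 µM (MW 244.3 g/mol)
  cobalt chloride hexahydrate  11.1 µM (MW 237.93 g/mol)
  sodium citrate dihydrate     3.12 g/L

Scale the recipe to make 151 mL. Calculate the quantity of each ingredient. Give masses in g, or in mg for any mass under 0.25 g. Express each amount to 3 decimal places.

Target volume = 151 mL = 0.151 L.
urea: 121 mmol/L × 60.1 g/mol × 0.151 L ÷ 1000 = 1.098 g
folic acid: 7.68 µmol/L × 441.4 g/mol × 0.151 L ÷ 1000 = 0.512 mg
biotin: 2.52 µmol/L × 244.3 g/mol × 0.151 L ÷ 1000 = 0.093 mg
cobalt chloride hexahydrate: 11.1 µmol/L × 237.93 g/mol × 0.151 L ÷ 1000 = 0.399 mg
sodium citrate dihydrate: 3.12 g/L × 0.151 L = 0.471 g

urea 1.098 g; folic acid 0.512 mg; biotin 0.093 mg; cobalt chloride hexahydrate 0.399 mg; sodium citrate dihydrate 0.471 g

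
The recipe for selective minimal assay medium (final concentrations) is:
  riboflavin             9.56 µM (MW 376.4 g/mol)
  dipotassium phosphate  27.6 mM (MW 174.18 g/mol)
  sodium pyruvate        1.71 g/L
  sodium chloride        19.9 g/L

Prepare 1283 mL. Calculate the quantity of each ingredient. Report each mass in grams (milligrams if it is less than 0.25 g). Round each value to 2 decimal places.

riboflavin 4.62 mg; dipotassium phosphate 6.17 g; sodium pyruvate 2.19 g; sodium chloride 25.53 g

Target volume = 1283 mL = 1.283 L.
riboflavin: 9.56 µmol/L × 376.4 g/mol × 1.283 L ÷ 1000 = 4.62 mg
dipotassium phosphate: 27.6 mmol/L × 174.18 g/mol × 1.283 L ÷ 1000 = 6.17 g
sodium pyruvate: 1.71 g/L × 1.283 L = 2.19 g
sodium chloride: 19.9 g/L × 1.283 L = 25.53 g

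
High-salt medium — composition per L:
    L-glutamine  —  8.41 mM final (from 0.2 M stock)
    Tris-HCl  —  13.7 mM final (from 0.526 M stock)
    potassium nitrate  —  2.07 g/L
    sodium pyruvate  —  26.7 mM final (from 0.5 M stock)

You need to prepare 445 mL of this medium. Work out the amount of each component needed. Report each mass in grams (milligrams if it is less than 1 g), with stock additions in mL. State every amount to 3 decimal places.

L-glutamine 18.712 mL; Tris-HCl 11.590 mL; potassium nitrate 921.150 mg; sodium pyruvate 23.763 mL

Working volume: 445 mL = 0.445 L.
L-glutamine: C1V1 = C2V2 → 8.41 mM × 445 mL ÷ 200 mM = 18.712 mL
Tris-HCl: V = C2·V2/C1 = 13.7 mM × 445 mL ÷ 526 mM = 11.590 mL
potassium nitrate: 2.07 g/L × 0.445 L = 0.92115 g = 921.150 mg
sodium pyruvate: dilute stock: 26.7 mM × 445 mL ÷ 500 mM = 23.763 mL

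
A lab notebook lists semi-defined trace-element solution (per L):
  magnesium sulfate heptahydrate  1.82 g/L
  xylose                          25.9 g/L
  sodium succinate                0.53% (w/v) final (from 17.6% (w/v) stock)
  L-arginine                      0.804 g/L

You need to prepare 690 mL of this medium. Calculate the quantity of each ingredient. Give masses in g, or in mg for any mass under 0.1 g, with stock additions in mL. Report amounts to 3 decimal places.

Scale factor relative to 1 L: 0.69.
magnesium sulfate heptahydrate: 1.82 g/L × 0.69 L = 1.256 g
xylose: 25.9 g/L × 0.69 L = 17.871 g
sodium succinate: dilute stock: 0.53% ÷ 17.6% × 690 mL = 20.778 mL
L-arginine: 0.804 g/L × 0.69 L = 0.555 g

magnesium sulfate heptahydrate 1.256 g; xylose 17.871 g; sodium succinate 20.778 mL; L-arginine 0.555 g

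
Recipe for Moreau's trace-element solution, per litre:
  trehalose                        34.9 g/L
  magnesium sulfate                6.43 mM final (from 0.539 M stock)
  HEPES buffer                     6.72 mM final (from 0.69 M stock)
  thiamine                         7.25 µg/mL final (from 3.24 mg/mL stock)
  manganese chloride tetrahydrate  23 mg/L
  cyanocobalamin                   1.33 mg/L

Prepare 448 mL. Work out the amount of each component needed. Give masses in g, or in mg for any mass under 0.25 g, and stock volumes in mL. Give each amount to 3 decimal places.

Target volume = 448 mL = 0.448 L.
trehalose: 34.9 g/L × 0.448 L = 15.635 g
magnesium sulfate: V = C2·V2/C1 = 6.43 mM × 448 mL ÷ 539 mM = 5.344 mL
HEPES buffer: C1V1 = C2V2 → 6.72 mM × 448 mL ÷ 690 mM = 4.363 mL
thiamine: dilute stock: 7.25 µg/mL × 448 mL ÷ 3240 µg/mL = 1.002 mL
manganese chloride tetrahydrate: 23 mg/L × 0.448 L = 10.304 mg
cyanocobalamin: 1.33 mg/L × 0.448 L = 0.596 mg

trehalose 15.635 g; magnesium sulfate 5.344 mL; HEPES buffer 4.363 mL; thiamine 1.002 mL; manganese chloride tetrahydrate 10.304 mg; cyanocobalamin 0.596 mg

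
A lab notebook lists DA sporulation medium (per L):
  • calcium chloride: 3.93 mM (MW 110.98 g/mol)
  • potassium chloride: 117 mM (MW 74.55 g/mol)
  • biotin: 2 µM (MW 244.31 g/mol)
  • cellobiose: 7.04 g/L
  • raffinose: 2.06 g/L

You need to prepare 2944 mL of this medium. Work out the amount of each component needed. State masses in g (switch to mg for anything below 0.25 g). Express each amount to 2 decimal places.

Target volume = 2944 mL = 2.944 L.
calcium chloride: 3.93 mmol/L × 110.98 g/mol × 2.944 L ÷ 1000 = 1.28 g
potassium chloride: 117 mmol/L × 74.55 g/mol × 2.944 L ÷ 1000 = 25.68 g
biotin: 2 µmol/L × 244.31 g/mol × 2.944 L ÷ 1000 = 1.44 mg
cellobiose: 7.04 g/L × 2.944 L = 20.73 g
raffinose: 2.06 g/L × 2.944 L = 6.06 g

calcium chloride 1.28 g; potassium chloride 25.68 g; biotin 1.44 mg; cellobiose 20.73 g; raffinose 6.06 g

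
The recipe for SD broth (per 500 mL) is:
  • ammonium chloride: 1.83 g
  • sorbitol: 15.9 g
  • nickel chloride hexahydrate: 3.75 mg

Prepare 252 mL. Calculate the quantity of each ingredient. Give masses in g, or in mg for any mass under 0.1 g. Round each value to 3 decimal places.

ammonium chloride 0.922 g; sorbitol 8.014 g; nickel chloride hexahydrate 1.890 mg

Scale factor = 252 mL / 500 mL = 0.504.
ammonium chloride: 1.83 g × (252 mL / 500 mL) = 0.922 g
sorbitol: 15.9 g × (252 mL / 500 mL) = 8.014 g
nickel chloride hexahydrate: 3.75 mg × (252 mL / 500 mL) = 1.890 mg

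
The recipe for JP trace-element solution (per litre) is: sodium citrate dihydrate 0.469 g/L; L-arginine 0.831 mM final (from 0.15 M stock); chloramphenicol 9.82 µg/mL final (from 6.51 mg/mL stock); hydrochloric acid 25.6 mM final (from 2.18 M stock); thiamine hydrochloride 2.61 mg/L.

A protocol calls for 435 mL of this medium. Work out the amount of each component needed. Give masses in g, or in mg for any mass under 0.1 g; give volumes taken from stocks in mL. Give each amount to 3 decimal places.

sodium citrate dihydrate 0.204 g; L-arginine 2.410 mL; chloramphenicol 0.656 mL; hydrochloric acid 5.108 mL; thiamine hydrochloride 1.135 mg

Working volume: 435 mL = 0.435 L.
sodium citrate dihydrate: 0.469 g/L × 0.435 L = 0.204 g
L-arginine: dilute stock: 0.831 mM × 435 mL ÷ 150 mM = 2.410 mL
chloramphenicol: V = C2·V2/C1 = 9.82 µg/mL × 435 mL ÷ 6510 µg/mL = 0.656 mL
hydrochloric acid: C1V1 = C2V2 → 25.6 mM × 435 mL ÷ 2180 mM = 5.108 mL
thiamine hydrochloride: 2.61 mg/L × 0.435 L = 1.135 mg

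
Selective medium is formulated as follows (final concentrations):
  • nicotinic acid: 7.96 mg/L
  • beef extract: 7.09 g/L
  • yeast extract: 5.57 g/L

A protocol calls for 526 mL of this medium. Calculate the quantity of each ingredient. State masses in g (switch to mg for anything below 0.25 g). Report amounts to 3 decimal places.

nicotinic acid 4.187 mg; beef extract 3.729 g; yeast extract 2.930 g

Working volume: 526 mL = 0.526 L.
nicotinic acid: 7.96 mg/L × 0.526 L = 4.187 mg
beef extract: 7.09 g/L × 0.526 L = 3.729 g
yeast extract: 5.57 g/L × 0.526 L = 2.930 g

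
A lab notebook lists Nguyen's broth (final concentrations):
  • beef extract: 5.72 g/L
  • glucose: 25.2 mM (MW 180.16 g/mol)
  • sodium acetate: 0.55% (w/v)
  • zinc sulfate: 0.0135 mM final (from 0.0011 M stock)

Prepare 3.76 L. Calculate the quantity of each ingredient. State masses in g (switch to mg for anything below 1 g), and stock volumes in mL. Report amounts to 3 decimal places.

beef extract 21.507 g; glucose 17.071 g; sodium acetate 20.680 g; zinc sulfate 46.145 mL

Scale factor relative to 1 L: 3.76.
beef extract: 5.72 g/L × 3.76 L = 21.507 g
glucose: 25.2 mmol/L × 180.16 g/mol × 3.76 L ÷ 1000 = 17.071 g
sodium acetate: 0.55 g per 100 mL × 3760 mL ÷ 100 = 20.680 g
zinc sulfate: C1V1 = C2V2 → 0.0135 mM × 3760 mL ÷ 1.1 mM = 46.145 mL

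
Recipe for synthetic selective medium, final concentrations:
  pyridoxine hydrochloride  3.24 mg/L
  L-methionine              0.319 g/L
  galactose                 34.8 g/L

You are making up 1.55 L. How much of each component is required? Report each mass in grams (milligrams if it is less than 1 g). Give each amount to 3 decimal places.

pyridoxine hydrochloride 5.022 mg; L-methionine 494.450 mg; galactose 53.940 g

Working volume: 1.55 L.
pyridoxine hydrochloride: 3.24 mg/L × 1.55 L = 5.022 mg
L-methionine: 0.319 g/L × 1.55 L = 0.49445 g = 494.450 mg
galactose: 34.8 g/L × 1.55 L = 53.940 g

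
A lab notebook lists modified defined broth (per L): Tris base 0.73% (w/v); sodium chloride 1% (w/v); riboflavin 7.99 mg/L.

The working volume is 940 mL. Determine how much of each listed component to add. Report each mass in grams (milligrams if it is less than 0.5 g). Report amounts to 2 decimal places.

Tris base 6.86 g; sodium chloride 9.40 g; riboflavin 7.51 mg

Target volume = 940 mL = 0.94 L.
Tris base: 0.73 g per 100 mL × 940 mL ÷ 100 = 6.86 g
sodium chloride: 1% w/v = 10 g/L → 10 × 0.94 L = 9.40 g
riboflavin: 7.99 mg/L × 0.94 L = 7.51 mg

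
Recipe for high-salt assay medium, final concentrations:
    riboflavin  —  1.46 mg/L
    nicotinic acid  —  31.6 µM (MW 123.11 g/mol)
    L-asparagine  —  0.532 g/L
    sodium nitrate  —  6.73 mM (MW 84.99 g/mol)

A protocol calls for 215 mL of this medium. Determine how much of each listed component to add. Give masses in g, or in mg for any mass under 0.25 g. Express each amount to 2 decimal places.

Target volume = 215 mL = 0.215 L.
riboflavin: 1.46 mg/L × 0.215 L = 0.31 mg
nicotinic acid: 31.6 µmol/L × 123.11 g/mol × 0.215 L ÷ 1000 = 0.84 mg
L-asparagine: 0.532 g/L × 0.215 L = 0.11438 g = 114.38 mg
sodium nitrate: 6.73 mmol/L × 84.99 mg/mmol × 0.215 L = 122.98 mg

riboflavin 0.31 mg; nicotinic acid 0.84 mg; L-asparagine 114.38 mg; sodium nitrate 122.98 mg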